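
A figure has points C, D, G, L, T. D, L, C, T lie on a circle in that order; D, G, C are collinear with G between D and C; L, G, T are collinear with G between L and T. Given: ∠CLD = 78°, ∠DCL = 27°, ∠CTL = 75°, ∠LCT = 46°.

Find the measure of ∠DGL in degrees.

∠DGL = 86°

1. ∠CDL = 75°  [△DLC]
2. ∠DTL = 27°  [same arc DL]
3. ∠LDT = 134°  [cyclic DLCT, opposite ∠D+∠C]
4. ∠DLT = 19°  [△DLT]
5. ∠DGL = 86°  [△DGL]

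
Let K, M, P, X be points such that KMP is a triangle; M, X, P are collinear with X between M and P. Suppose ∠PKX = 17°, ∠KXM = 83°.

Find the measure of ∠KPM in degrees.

1. ∠KXP = 97°  [linear pair at X on MP]
2. ∠KPX = 66°  [△KXP]
3. ∠KPM = 66°  [X on ray PM]

∠KPM = 66°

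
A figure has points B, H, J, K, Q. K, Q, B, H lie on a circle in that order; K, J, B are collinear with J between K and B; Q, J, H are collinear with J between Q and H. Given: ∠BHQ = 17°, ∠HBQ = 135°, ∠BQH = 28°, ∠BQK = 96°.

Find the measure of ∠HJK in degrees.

∠HJK = 85°

1. ∠BKQ = 17°  [same arc QB]
2. ∠BKH = 28°  [same arc BH]
3. ∠KBQ = 67°  [△KQB]
4. ∠KHQ = 67°  [same arc KQ]
5. ∠HJK = 85°  [△KJH]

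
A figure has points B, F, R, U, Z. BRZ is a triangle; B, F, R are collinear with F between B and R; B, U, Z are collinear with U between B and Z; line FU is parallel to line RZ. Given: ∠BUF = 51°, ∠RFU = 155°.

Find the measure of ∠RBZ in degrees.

∠RBZ = 104°

1. ∠BFU = 25°  [linear pair at F on BR]
2. ∠FBU = 104°  [△BFU]
3. ∠RBZ = 104°  [F on BR, U on BZ]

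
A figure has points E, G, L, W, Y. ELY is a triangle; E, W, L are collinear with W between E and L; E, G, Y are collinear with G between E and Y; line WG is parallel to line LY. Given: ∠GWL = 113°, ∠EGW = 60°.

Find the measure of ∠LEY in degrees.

∠LEY = 53°

1. ∠EWG = 67°  [linear pair at W on EL]
2. ∠GEW = 53°  [△EWG]
3. ∠LEY = 53°  [W on EL, G on EY]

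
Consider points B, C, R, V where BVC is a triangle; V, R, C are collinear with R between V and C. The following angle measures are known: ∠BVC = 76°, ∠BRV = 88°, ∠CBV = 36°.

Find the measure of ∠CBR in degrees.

∠CBR = 20°

1. ∠BCV = 68°  [△BVC]
2. ∠BRC = 92°  [linear pair at R on VC]
3. ∠BCR = 68°  [R on ray CV]
4. ∠CBR = 20°  [△BRC]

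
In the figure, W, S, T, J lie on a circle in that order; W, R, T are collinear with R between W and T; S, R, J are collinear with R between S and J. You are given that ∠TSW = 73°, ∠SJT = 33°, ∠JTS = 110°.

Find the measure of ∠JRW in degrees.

1. ∠SWT = 33°  [same arc ST]
2. ∠JST = 37°  [△STJ]
3. ∠STW = 74°  [△WST]
4. ∠JWT = 37°  [same arc TJ]
5. ∠SJW = 74°  [same arc WS]
6. ∠JRW = 69°  [△WRJ]

∠JRW = 69°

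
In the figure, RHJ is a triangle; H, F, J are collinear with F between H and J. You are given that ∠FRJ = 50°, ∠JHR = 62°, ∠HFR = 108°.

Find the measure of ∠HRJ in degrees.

1. ∠JFR = 72°  [linear pair at F on HJ]
2. ∠FJR = 58°  [△RFJ]
3. ∠HJR = 58°  [F on ray JH]
4. ∠HRJ = 60°  [△RHJ]

∠HRJ = 60°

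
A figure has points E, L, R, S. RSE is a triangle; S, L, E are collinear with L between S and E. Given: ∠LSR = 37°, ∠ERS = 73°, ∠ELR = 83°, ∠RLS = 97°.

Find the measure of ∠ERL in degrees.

1. ∠ESR = 37°  [L on ray SE]
2. ∠RES = 70°  [△RSE]
3. ∠LER = 70°  [L on ray ES]
4. ∠ERL = 27°  [△RLE]

∠ERL = 27°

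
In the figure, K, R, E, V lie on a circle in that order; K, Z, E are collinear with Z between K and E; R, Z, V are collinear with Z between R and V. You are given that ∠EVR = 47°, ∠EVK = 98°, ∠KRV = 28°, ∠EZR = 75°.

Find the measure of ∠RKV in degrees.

∠RKV = 101°

1. ∠KEV = 28°  [same arc KV]
2. ∠KZV = 75°  [vertical angles at Z]
3. ∠EKV = 54°  [△KEV]
4. ∠KVR = 51°  [△KZV]
5. ∠RKV = 101°  [△KRV]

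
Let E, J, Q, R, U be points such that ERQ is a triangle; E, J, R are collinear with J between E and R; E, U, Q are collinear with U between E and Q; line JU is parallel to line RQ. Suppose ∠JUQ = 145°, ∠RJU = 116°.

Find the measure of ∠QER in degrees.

1. ∠EUJ = 35°  [linear pair at U on EQ]
2. ∠EJU = 64°  [linear pair at J on ER]
3. ∠JEU = 81°  [△EJU]
4. ∠QER = 81°  [J on ER, U on EQ]

∠QER = 81°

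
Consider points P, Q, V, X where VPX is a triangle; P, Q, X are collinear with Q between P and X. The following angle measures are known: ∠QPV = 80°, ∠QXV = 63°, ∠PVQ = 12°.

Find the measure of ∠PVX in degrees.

1. ∠VPX = 80°  [Q on ray PX]
2. ∠PXV = 63°  [Q on ray XP]
3. ∠PVX = 37°  [△VPX]

∠PVX = 37°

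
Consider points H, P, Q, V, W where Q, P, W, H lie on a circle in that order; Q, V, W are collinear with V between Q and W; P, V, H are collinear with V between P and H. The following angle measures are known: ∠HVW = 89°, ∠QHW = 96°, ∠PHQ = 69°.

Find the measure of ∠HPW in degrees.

∠HPW = 20°

1. ∠PVQ = 89°  [vertical angles at V]
2. ∠PWQ = 69°  [same arc QP]
3. ∠PVW = 91°  [linear pair at V on QW]
4. ∠HPW = 20°  [△PVW]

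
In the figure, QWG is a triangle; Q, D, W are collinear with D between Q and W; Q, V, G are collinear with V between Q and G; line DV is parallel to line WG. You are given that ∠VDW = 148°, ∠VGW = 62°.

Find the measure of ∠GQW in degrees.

∠GQW = 86°

1. ∠QDV = 32°  [linear pair at D on QW]
2. ∠QGW = 62°  [V on ray GQ]
3. ∠GWQ = 32°  [DV∥WG, corresponding at D]
4. ∠GQW = 86°  [△QWG]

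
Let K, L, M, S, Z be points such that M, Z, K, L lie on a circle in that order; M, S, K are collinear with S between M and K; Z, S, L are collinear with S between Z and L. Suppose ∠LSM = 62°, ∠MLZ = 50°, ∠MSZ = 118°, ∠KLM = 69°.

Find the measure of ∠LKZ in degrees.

1. ∠KSZ = 62°  [vertical angles at S]
2. ∠KSL = 118°  [linear pair at S on MK]
3. ∠KML = 68°  [△MSL]
4. ∠MKZ = 50°  [same arc MZ]
5. ∠LKM = 43°  [△MKL]
6. ∠KZL = 68°  [△ZSK]
7. ∠KLZ = 19°  [△KSL]
8. ∠LKZ = 93°  [△ZKL]

∠LKZ = 93°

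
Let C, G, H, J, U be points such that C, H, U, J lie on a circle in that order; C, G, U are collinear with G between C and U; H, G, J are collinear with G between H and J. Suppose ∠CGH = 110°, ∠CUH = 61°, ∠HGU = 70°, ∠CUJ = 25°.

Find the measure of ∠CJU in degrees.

∠CJU = 106°

1. ∠CJH = 61°  [same arc CH]
2. ∠CGJ = 70°  [vertical angles at G]
3. ∠JCU = 49°  [△CGJ]
4. ∠CJU = 106°  [△CUJ]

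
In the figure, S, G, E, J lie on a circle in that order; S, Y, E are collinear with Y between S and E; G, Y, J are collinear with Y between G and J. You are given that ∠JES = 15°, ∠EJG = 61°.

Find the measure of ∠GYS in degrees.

1. ∠JGS = 15°  [same arc SJ]
2. ∠ESG = 61°  [same arc GE]
3. ∠GYS = 104°  [△SYG]

∠GYS = 104°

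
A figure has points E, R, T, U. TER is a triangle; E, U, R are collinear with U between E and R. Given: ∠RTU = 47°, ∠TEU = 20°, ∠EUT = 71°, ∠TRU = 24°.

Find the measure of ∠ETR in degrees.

1. ∠RET = 20°  [U on ray ER]
2. ∠ERT = 24°  [U on ray RE]
3. ∠ETR = 136°  [△TER]

∠ETR = 136°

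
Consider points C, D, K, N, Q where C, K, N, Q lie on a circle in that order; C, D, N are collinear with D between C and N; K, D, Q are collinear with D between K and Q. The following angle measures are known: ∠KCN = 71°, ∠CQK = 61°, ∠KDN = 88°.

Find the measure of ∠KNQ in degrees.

1. ∠KQN = 71°  [same arc KN]
2. ∠CNK = 61°  [same arc CK]
3. ∠NKQ = 31°  [△KDN]
4. ∠KNQ = 78°  [△KNQ]

∠KNQ = 78°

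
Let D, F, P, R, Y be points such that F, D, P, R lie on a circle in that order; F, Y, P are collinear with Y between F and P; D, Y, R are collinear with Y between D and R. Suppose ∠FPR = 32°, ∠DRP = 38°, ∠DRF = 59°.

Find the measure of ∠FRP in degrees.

∠FRP = 97°

1. ∠DFP = 38°  [same arc DP]
2. ∠DPF = 59°  [same arc FD]
3. ∠FDP = 83°  [△FDP]
4. ∠FRP = 97°  [cyclic FDPR, opposite ∠D+∠R]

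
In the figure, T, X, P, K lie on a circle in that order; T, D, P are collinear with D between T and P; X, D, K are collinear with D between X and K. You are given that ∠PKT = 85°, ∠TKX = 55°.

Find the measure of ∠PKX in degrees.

1. ∠PXT = 95°  [cyclic TXPK, opposite ∠X+∠K]
2. ∠TPX = 55°  [same arc TX]
3. ∠PTX = 30°  [△TXP]
4. ∠PKX = 30°  [same arc XP]

∠PKX = 30°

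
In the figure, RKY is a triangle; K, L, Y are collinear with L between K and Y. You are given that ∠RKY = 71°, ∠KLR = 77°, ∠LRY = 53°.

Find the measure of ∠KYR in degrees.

∠KYR = 24°

1. ∠RLY = 103°  [linear pair at L on KY]
2. ∠LYR = 24°  [△RLY]
3. ∠KYR = 24°  [L on ray YK]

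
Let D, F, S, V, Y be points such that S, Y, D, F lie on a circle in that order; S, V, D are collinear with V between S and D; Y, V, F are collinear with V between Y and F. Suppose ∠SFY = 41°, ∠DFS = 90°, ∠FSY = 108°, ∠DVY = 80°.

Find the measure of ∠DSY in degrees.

1. ∠SDY = 41°  [same arc SY]
2. ∠DYS = 90°  [cyclic SYDF, opposite ∠Y+∠F]
3. ∠DSY = 49°  [△SYD]

∠DSY = 49°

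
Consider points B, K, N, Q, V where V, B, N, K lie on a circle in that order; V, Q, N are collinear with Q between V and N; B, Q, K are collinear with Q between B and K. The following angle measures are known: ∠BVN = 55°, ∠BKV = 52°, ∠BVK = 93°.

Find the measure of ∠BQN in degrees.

1. ∠BKN = 55°  [same arc BN]
2. ∠BNV = 52°  [same arc VB]
3. ∠BNK = 87°  [cyclic VBNK, opposite ∠V+∠N]
4. ∠KBN = 38°  [△BNK]
5. ∠BQN = 90°  [△BQN]

∠BQN = 90°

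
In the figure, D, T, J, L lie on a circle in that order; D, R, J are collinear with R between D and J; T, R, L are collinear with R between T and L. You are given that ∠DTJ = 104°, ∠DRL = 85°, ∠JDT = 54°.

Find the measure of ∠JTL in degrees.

∠JTL = 73°

1. ∠DJT = 22°  [△DTJ]
2. ∠JRT = 85°  [vertical angles at R]
3. ∠JTL = 73°  [△TRJ]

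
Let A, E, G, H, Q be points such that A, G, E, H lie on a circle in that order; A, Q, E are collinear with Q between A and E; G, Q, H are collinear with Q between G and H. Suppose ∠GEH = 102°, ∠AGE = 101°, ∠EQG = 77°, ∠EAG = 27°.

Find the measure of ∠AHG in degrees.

∠AHG = 52°

1. ∠GAH = 78°  [cyclic AGEH, opposite ∠A+∠E]
2. ∠AQG = 103°  [linear pair at Q on AE]
3. ∠AGH = 50°  [△AQG]
4. ∠AHG = 52°  [△AGH]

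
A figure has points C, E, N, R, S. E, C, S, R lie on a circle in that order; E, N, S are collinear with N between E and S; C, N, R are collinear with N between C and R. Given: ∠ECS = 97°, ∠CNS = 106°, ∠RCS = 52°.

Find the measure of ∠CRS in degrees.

1. ∠ERS = 83°  [cyclic ECSR, opposite ∠C+∠R]
2. ∠ENR = 106°  [vertical angles at N]
3. ∠RES = 52°  [same arc SR]
4. ∠ESR = 45°  [△ESR]
5. ∠RNS = 74°  [linear pair at N on ES]
6. ∠CRS = 61°  [△SNR]

∠CRS = 61°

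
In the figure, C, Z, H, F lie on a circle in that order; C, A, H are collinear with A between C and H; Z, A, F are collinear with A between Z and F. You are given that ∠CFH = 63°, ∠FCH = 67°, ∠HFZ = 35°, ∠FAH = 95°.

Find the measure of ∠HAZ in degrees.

∠HAZ = 85°

1. ∠CZH = 117°  [cyclic CZHF, opposite ∠Z+∠F]
2. ∠FZH = 67°  [same arc HF]
3. ∠HCZ = 35°  [same arc ZH]
4. ∠CHZ = 28°  [△CZH]
5. ∠HAZ = 85°  [△ZAH]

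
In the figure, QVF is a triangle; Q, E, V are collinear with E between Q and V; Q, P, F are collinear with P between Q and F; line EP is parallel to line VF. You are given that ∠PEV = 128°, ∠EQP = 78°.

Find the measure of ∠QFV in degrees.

1. ∠PEQ = 52°  [linear pair at E on QV]
2. ∠EPQ = 50°  [△QEP]
3. ∠QFV = 50°  [EP∥VF, corresponding at P]

∠QFV = 50°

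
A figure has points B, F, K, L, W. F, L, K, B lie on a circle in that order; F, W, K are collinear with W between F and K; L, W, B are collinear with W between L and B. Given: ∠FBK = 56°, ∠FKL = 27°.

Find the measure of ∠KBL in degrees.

1. ∠FLK = 124°  [cyclic FLKB, opposite ∠L+∠B]
2. ∠KFL = 29°  [△FLK]
3. ∠KBL = 29°  [same arc LK]

∠KBL = 29°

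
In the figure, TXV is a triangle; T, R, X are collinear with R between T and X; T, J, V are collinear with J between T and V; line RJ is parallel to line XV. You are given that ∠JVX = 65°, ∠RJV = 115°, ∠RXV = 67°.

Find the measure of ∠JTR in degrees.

1. ∠TVX = 65°  [J on ray VT]
2. ∠TXV = 67°  [R on ray XT]
3. ∠VTX = 48°  [△TXV]
4. ∠JTR = 48°  [R on TX, J on TV]

∠JTR = 48°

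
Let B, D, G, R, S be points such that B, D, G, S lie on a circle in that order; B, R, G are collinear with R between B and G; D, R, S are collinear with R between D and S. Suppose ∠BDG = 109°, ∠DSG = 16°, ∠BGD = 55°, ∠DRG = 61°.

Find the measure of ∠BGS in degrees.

1. ∠DBG = 16°  [△BDG]
2. ∠BRD = 119°  [linear pair at R on BG]
3. ∠BDS = 45°  [△BRD]
4. ∠BGS = 45°  [same arc BS]

∠BGS = 45°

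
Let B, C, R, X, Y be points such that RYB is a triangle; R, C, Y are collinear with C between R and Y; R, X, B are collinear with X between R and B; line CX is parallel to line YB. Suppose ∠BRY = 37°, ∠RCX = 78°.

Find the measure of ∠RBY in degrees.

∠RBY = 65°

1. ∠CRX = 37°  [C on RY, X on RB]
2. ∠CXR = 65°  [△RCX]
3. ∠RBY = 65°  [CX∥YB, corresponding at X]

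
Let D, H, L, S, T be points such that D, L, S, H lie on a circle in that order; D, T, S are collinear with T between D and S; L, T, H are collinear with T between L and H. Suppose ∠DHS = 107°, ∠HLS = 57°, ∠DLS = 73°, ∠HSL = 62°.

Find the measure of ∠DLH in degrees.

∠DLH = 16°

1. ∠HDS = 57°  [same arc SH]
2. ∠DSH = 16°  [△DSH]
3. ∠DLH = 16°  [same arc DH]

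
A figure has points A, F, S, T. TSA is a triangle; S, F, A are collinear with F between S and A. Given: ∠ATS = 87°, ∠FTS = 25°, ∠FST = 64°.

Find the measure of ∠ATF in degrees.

∠ATF = 62°

1. ∠SFT = 91°  [△TSF]
2. ∠AST = 64°  [F on ray SA]
3. ∠AFT = 89°  [linear pair at F on SA]
4. ∠SAT = 29°  [△TSA]
5. ∠FAT = 29°  [F on ray AS]
6. ∠ATF = 62°  [△TFA]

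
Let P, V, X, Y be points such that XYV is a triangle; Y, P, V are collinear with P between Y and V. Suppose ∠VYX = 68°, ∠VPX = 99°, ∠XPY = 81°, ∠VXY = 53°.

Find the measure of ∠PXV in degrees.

1. ∠XVY = 59°  [△XYV]
2. ∠PVX = 59°  [P on ray VY]
3. ∠PXV = 22°  [△XPV]

∠PXV = 22°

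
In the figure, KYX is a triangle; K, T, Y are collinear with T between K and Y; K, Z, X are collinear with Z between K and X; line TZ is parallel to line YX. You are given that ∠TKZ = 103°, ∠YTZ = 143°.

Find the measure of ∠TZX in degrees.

1. ∠KTZ = 37°  [linear pair at T on KY]
2. ∠KZT = 40°  [△KTZ]
3. ∠TZX = 140°  [linear pair at Z on KX]

∠TZX = 140°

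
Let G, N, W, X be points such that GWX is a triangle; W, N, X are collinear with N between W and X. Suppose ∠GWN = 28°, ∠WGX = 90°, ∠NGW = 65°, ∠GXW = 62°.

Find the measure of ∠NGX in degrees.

1. ∠GNW = 87°  [△GWN]
2. ∠GXN = 62°  [N on ray XW]
3. ∠GNX = 93°  [linear pair at N on WX]
4. ∠NGX = 25°  [△GNX]

∠NGX = 25°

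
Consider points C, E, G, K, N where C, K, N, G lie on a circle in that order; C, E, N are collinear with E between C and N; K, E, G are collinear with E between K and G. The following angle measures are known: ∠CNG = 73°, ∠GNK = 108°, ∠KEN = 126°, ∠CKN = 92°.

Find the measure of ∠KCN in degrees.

∠KCN = 53°

1. ∠CKG = 73°  [same arc CG]
2. ∠CEK = 54°  [linear pair at E on CN]
3. ∠KCN = 53°  [△CEK]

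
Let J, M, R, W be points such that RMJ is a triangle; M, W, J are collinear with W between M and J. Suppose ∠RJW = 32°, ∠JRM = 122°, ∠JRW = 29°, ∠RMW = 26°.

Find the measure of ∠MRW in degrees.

∠MRW = 93°

1. ∠JWR = 119°  [△RWJ]
2. ∠MWR = 61°  [linear pair at W on MJ]
3. ∠MRW = 93°  [△RMW]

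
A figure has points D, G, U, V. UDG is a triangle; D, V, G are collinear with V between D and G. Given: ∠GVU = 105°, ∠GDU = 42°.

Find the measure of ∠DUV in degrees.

∠DUV = 63°

1. ∠DVU = 75°  [linear pair at V on DG]
2. ∠UDV = 42°  [V on ray DG]
3. ∠DUV = 63°  [△UDV]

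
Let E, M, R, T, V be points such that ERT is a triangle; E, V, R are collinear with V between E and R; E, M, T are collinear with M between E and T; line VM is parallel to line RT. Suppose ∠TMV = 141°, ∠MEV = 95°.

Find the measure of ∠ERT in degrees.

1. ∠EMV = 39°  [linear pair at M on ET]
2. ∠EVM = 46°  [△EVM]
3. ∠ERT = 46°  [VM∥RT, corresponding at V]

∠ERT = 46°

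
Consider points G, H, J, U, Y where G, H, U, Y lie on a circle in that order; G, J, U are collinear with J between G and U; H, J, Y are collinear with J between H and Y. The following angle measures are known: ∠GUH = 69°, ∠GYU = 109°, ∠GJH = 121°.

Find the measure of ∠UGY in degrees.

1. ∠GYH = 69°  [same arc GH]
2. ∠UJY = 121°  [vertical angles at J]
3. ∠GJY = 59°  [linear pair at J on GU]
4. ∠UGY = 52°  [△GJY]

∠UGY = 52°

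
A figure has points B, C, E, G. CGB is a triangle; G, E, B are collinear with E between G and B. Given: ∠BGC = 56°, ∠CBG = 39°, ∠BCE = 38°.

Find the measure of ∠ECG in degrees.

∠ECG = 47°

1. ∠CGE = 56°  [E on ray GB]
2. ∠CBE = 39°  [E on ray BG]
3. ∠BEC = 103°  [△CEB]
4. ∠CEG = 77°  [linear pair at E on GB]
5. ∠ECG = 47°  [△CGE]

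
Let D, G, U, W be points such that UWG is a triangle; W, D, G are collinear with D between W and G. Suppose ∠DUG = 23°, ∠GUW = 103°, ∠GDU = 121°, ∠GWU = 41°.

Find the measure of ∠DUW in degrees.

∠DUW = 80°

1. ∠UDW = 59°  [linear pair at D on WG]
2. ∠DWU = 41°  [D on ray WG]
3. ∠DUW = 80°  [△UWD]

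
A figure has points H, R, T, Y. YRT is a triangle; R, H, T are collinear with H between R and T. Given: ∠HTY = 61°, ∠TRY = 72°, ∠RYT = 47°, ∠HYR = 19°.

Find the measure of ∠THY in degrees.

1. ∠HRY = 72°  [H on ray RT]
2. ∠RHY = 89°  [△YRH]
3. ∠THY = 91°  [linear pair at H on RT]

∠THY = 91°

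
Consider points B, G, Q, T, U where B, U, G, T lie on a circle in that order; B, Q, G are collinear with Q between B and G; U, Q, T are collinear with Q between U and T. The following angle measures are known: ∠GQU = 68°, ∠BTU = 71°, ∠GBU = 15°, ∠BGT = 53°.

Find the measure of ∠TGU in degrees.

1. ∠BGU = 71°  [same arc BU]
2. ∠GTU = 15°  [same arc UG]
3. ∠GUT = 41°  [△UQG]
4. ∠TGU = 124°  [△UGT]

∠TGU = 124°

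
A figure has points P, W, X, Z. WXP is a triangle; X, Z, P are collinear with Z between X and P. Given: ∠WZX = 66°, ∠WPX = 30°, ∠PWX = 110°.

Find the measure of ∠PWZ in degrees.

∠PWZ = 36°

1. ∠PZW = 114°  [linear pair at Z on XP]
2. ∠WPZ = 30°  [Z on ray PX]
3. ∠PWZ = 36°  [△WZP]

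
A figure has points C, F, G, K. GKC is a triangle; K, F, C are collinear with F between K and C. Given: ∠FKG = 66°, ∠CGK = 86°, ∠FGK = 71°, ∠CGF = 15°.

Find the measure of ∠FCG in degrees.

∠FCG = 28°

1. ∠CKG = 66°  [F on ray KC]
2. ∠GCK = 28°  [△GKC]
3. ∠FCG = 28°  [F on ray CK]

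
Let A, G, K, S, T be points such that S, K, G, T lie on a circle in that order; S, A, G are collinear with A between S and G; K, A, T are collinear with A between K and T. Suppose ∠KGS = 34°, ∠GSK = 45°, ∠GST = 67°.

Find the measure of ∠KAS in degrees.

1. ∠GKT = 67°  [same arc GT]
2. ∠GAK = 79°  [△KAG]
3. ∠KAS = 101°  [linear pair at A on SG]

∠KAS = 101°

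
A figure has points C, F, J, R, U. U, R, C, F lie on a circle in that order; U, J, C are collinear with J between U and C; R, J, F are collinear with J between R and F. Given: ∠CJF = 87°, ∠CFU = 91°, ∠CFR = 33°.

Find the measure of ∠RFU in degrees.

1. ∠FJU = 93°  [linear pair at J on UC]
2. ∠FCU = 60°  [△CJF]
3. ∠CUF = 29°  [△UCF]
4. ∠RFU = 58°  [△UJF]

∠RFU = 58°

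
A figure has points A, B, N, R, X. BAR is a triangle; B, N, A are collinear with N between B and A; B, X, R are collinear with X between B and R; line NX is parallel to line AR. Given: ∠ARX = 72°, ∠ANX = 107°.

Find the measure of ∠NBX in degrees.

1. ∠ARB = 72°  [X on ray RB]
2. ∠BNX = 73°  [linear pair at N on BA]
3. ∠BXN = 72°  [NX∥AR, corresponding at X]
4. ∠NBX = 35°  [△BNX]

∠NBX = 35°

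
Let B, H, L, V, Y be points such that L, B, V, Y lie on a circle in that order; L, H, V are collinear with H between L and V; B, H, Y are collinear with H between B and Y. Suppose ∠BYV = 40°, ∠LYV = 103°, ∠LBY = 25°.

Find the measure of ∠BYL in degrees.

∠BYL = 63°

1. ∠BLV = 40°  [same arc BV]
2. ∠LBV = 77°  [cyclic LBVY, opposite ∠B+∠Y]
3. ∠BVL = 63°  [△LBV]
4. ∠BYL = 63°  [same arc LB]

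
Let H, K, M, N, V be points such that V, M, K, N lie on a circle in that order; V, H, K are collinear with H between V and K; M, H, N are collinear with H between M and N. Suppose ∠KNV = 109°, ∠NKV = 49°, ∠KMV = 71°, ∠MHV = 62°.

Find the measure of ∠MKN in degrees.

1. ∠KVN = 22°  [△VKN]
2. ∠KHN = 62°  [vertical angles at H]
3. ∠KMN = 22°  [same arc KN]
4. ∠KNM = 69°  [△KHN]
5. ∠MKN = 89°  [△MKN]

∠MKN = 89°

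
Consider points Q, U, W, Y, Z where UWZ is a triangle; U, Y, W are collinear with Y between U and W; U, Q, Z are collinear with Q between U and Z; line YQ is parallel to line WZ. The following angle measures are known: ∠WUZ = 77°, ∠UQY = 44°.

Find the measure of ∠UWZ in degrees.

1. ∠QUY = 77°  [Y on UW, Q on UZ]
2. ∠QYU = 59°  [△UYQ]
3. ∠UWZ = 59°  [YQ∥WZ, corresponding at Y]

∠UWZ = 59°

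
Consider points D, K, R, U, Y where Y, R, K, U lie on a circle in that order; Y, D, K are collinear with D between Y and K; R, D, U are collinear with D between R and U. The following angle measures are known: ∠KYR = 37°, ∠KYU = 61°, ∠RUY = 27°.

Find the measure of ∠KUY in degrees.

∠KUY = 64°

1. ∠RKY = 27°  [same arc YR]
2. ∠KRY = 116°  [△YRK]
3. ∠KUY = 64°  [cyclic YRKU, opposite ∠R+∠U]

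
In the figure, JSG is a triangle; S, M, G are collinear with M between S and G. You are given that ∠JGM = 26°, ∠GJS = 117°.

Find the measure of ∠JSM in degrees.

∠JSM = 37°

1. ∠JGS = 26°  [M on ray GS]
2. ∠GSJ = 37°  [△JSG]
3. ∠JSM = 37°  [M on ray SG]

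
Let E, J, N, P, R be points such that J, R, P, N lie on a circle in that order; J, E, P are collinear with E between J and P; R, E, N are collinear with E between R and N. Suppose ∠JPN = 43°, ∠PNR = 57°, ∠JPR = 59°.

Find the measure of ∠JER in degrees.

∠JER = 80°

1. ∠JRN = 43°  [same arc JN]
2. ∠PJR = 57°  [same arc RP]
3. ∠JER = 80°  [△JER]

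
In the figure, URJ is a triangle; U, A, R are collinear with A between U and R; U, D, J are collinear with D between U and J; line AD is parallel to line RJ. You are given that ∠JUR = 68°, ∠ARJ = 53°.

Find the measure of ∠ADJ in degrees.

1. ∠JRU = 53°  [A on ray RU]
2. ∠RJU = 59°  [△URJ]
3. ∠ADU = 59°  [AD∥RJ, corresponding at D]
4. ∠ADJ = 121°  [linear pair at D on UJ]

∠ADJ = 121°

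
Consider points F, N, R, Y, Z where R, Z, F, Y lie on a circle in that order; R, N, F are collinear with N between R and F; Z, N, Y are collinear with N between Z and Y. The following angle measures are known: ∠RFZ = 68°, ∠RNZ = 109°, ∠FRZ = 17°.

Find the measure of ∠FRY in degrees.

1. ∠FZR = 95°  [△RZF]
2. ∠FNY = 109°  [vertical angles at N]
3. ∠FYZ = 17°  [same arc ZF]
4. ∠FYR = 85°  [cyclic RZFY, opposite ∠Z+∠Y]
5. ∠RFY = 54°  [△FNY]
6. ∠FRY = 41°  [△RFY]

∠FRY = 41°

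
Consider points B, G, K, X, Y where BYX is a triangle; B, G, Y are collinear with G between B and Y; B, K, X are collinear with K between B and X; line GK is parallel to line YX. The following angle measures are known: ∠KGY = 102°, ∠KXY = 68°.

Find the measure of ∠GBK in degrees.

∠GBK = 34°

1. ∠BGK = 78°  [linear pair at G on BY]
2. ∠BXY = 68°  [K on ray XB]
3. ∠BYX = 78°  [GK∥YX, corresponding at G]
4. ∠XBY = 34°  [△BYX]
5. ∠GBK = 34°  [G on BY, K on BX]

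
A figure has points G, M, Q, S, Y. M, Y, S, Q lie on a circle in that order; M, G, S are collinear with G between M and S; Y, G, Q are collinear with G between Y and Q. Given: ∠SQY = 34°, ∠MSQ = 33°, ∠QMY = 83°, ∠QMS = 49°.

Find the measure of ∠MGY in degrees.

∠MGY = 113°

1. ∠SMY = 34°  [same arc YS]
2. ∠MYQ = 33°  [same arc MQ]
3. ∠MGY = 113°  [△MGY]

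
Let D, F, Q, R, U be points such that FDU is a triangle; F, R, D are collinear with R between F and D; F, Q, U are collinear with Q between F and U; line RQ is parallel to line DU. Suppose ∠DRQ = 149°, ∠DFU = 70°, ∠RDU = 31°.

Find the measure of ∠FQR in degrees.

∠FQR = 79°

1. ∠FRQ = 31°  [linear pair at R on FD]
2. ∠QFR = 70°  [R on FD, Q on FU]
3. ∠FQR = 79°  [△FRQ]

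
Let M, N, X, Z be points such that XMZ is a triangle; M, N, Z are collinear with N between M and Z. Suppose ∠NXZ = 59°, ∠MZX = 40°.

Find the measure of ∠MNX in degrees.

∠MNX = 99°

1. ∠NZX = 40°  [N on ray ZM]
2. ∠XNZ = 81°  [△XNZ]
3. ∠MNX = 99°  [linear pair at N on MZ]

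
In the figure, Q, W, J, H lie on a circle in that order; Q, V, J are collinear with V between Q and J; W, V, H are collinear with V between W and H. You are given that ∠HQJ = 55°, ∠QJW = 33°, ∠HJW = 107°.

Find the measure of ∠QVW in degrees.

∠QVW = 88°

1. ∠HWJ = 55°  [same arc JH]
2. ∠JVW = 92°  [△WVJ]
3. ∠QVW = 88°  [linear pair at V on QJ]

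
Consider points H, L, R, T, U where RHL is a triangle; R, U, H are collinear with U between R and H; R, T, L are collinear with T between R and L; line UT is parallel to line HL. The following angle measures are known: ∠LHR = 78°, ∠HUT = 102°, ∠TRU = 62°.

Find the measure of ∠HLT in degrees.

∠HLT = 40°

1. ∠RUT = 78°  [UT∥HL, corresponding at U]
2. ∠RTU = 40°  [△RUT]
3. ∠LTU = 140°  [linear pair at T on RL]
4. ∠HLT = 40°  [UT∥HL, co-interior at L–T]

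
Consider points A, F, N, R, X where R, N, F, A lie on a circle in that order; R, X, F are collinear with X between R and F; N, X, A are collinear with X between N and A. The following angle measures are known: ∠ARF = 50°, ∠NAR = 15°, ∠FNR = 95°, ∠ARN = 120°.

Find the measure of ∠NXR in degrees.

∠NXR = 65°

1. ∠NFR = 15°  [same arc RN]
2. ∠ANR = 45°  [△RNA]
3. ∠FRN = 70°  [△RNF]
4. ∠NXR = 65°  [△RXN]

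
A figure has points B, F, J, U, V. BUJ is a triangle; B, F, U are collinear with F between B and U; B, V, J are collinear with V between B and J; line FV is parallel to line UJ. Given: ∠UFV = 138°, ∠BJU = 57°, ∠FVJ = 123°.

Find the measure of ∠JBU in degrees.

∠JBU = 81°

1. ∠BFV = 42°  [linear pair at F on BU]
2. ∠BVF = 57°  [FV∥UJ, corresponding at V]
3. ∠FBV = 81°  [△BFV]
4. ∠JBU = 81°  [F on BU, V on BJ]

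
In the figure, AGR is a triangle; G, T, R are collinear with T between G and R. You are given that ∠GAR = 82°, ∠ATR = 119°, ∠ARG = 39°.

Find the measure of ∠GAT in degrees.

1. ∠AGR = 59°  [△AGR]
2. ∠ATG = 61°  [linear pair at T on GR]
3. ∠AGT = 59°  [T on ray GR]
4. ∠GAT = 60°  [△AGT]

∠GAT = 60°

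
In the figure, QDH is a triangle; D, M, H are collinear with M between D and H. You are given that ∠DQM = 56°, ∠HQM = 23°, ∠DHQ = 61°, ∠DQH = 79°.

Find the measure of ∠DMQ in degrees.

∠DMQ = 84°

1. ∠HDQ = 40°  [△QDH]
2. ∠MDQ = 40°  [M on ray DH]
3. ∠DMQ = 84°  [△QDM]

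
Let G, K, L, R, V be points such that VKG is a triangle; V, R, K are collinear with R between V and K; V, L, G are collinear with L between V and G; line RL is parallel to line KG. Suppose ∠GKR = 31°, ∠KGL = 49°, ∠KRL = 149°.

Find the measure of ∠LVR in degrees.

∠LVR = 100°

1. ∠KGV = 49°  [L on ray GV]
2. ∠LRV = 31°  [linear pair at R on VK]
3. ∠RLV = 49°  [RL∥KG, corresponding at L]
4. ∠LVR = 100°  [△VRL]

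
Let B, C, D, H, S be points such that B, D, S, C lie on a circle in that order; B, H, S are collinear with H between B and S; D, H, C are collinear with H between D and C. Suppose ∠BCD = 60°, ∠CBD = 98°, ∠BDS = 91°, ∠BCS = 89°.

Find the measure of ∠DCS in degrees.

∠DCS = 29°

1. ∠BSD = 60°  [same arc BD]
2. ∠DBS = 29°  [△BDS]
3. ∠DCS = 29°  [same arc DS]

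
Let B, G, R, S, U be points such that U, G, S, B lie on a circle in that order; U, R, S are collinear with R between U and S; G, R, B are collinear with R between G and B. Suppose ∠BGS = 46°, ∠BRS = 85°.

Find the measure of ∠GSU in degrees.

1. ∠BUS = 46°  [same arc SB]
2. ∠BRU = 95°  [linear pair at R on US]
3. ∠GBU = 39°  [△URB]
4. ∠GSU = 39°  [same arc UG]

∠GSU = 39°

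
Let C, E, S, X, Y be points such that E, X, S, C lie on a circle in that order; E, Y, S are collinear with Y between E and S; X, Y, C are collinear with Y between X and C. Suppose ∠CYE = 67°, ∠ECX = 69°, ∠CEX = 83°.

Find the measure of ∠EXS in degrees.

∠EXS = 72°

1. ∠SYX = 67°  [vertical angles at Y]
2. ∠ESX = 69°  [same arc EX]
3. ∠CXE = 28°  [△EXC]
4. ∠EYX = 113°  [linear pair at Y on ES]
5. ∠SEX = 39°  [△EYX]
6. ∠EXS = 72°  [△EXS]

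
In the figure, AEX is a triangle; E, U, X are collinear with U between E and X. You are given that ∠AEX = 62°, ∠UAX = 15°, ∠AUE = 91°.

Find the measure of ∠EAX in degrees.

1. ∠AUX = 89°  [linear pair at U on EX]
2. ∠AXU = 76°  [△AUX]
3. ∠AXE = 76°  [U on ray XE]
4. ∠EAX = 42°  [△AEX]

∠EAX = 42°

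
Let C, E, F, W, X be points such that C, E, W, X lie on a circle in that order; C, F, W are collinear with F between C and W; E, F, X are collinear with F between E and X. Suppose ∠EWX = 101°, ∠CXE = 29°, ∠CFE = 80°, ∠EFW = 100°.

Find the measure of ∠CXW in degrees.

1. ∠ECX = 79°  [cyclic CEWX, opposite ∠C+∠W]
2. ∠CWE = 29°  [same arc CE]
3. ∠CEX = 72°  [△CEX]
4. ∠ECW = 28°  [△CFE]
5. ∠CEW = 123°  [△CEW]
6. ∠CXW = 57°  [cyclic CEWX, opposite ∠E+∠X]

∠CXW = 57°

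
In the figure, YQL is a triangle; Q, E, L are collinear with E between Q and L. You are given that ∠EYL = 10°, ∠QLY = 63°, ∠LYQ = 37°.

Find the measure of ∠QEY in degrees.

∠QEY = 73°

1. ∠ELY = 63°  [E on ray LQ]
2. ∠LEY = 107°  [△YEL]
3. ∠QEY = 73°  [linear pair at E on QL]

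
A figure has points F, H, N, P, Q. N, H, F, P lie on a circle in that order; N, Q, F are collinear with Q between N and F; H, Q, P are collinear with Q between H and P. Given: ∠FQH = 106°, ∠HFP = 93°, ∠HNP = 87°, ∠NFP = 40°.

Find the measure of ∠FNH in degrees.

∠FNH = 66°

1. ∠HQN = 74°  [linear pair at Q on NF]
2. ∠NHP = 40°  [same arc NP]
3. ∠FNH = 66°  [△NQH]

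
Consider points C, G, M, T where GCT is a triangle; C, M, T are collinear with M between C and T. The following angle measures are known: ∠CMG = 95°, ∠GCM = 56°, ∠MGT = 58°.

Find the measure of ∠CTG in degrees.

1. ∠GMT = 85°  [linear pair at M on CT]
2. ∠GTM = 37°  [△GMT]
3. ∠CTG = 37°  [M on ray TC]

∠CTG = 37°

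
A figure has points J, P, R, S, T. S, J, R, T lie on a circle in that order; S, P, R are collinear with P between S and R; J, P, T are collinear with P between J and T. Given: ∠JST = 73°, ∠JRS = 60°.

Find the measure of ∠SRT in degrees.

1. ∠JTS = 60°  [same arc SJ]
2. ∠SJT = 47°  [△SJT]
3. ∠SRT = 47°  [same arc ST]

∠SRT = 47°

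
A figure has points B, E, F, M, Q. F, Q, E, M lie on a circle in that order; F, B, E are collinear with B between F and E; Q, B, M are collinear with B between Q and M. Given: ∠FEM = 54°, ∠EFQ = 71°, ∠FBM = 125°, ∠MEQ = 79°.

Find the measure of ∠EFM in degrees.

∠EFM = 30°

1. ∠EMQ = 71°  [same arc QE]
2. ∠EQM = 30°  [△QEM]
3. ∠EFM = 30°  [same arc EM]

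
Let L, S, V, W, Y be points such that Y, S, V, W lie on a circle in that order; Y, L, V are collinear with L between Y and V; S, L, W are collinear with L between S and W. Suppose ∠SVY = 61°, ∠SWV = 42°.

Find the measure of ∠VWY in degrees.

1. ∠SYV = 42°  [same arc SV]
2. ∠VSY = 77°  [△YSV]
3. ∠VWY = 103°  [cyclic YSVW, opposite ∠S+∠W]

∠VWY = 103°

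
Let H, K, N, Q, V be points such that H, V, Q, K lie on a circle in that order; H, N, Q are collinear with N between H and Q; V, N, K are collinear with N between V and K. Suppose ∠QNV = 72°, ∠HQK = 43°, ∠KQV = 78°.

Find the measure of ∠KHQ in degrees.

∠KHQ = 73°

1. ∠HNK = 72°  [vertical angles at N]
2. ∠HVK = 43°  [same arc HK]
3. ∠KHV = 102°  [cyclic HVQK, opposite ∠H+∠Q]
4. ∠HKV = 35°  [△HVK]
5. ∠KHQ = 73°  [△HNK]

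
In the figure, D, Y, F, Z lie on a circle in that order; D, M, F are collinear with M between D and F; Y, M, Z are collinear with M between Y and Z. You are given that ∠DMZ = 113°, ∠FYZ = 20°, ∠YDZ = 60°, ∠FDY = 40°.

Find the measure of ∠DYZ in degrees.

∠DYZ = 73°

1. ∠FMY = 113°  [vertical angles at M]
2. ∠DMY = 67°  [linear pair at M on DF]
3. ∠DYZ = 73°  [△DMY]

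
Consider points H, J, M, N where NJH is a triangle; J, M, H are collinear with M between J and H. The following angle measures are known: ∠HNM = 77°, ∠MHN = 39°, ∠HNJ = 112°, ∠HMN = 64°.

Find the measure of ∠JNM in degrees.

1. ∠JHN = 39°  [M on ray HJ]
2. ∠HJN = 29°  [△NJH]
3. ∠JMN = 116°  [linear pair at M on JH]
4. ∠MJN = 29°  [M on ray JH]
5. ∠JNM = 35°  [△NJM]

∠JNM = 35°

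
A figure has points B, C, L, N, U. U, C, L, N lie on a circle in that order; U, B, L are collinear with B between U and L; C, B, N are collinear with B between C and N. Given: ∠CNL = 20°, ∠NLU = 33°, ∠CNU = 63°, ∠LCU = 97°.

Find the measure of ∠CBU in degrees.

∠CBU = 127°

1. ∠CUL = 20°  [same arc CL]
2. ∠NCU = 33°  [same arc UN]
3. ∠CBU = 127°  [△UBC]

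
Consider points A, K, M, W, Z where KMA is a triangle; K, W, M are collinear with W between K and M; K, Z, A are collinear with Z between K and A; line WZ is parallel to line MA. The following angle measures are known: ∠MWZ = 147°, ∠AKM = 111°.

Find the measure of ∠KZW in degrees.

1. ∠KWZ = 33°  [linear pair at W on KM]
2. ∠WKZ = 111°  [W on KM, Z on KA]
3. ∠KZW = 36°  [△KWZ]

∠KZW = 36°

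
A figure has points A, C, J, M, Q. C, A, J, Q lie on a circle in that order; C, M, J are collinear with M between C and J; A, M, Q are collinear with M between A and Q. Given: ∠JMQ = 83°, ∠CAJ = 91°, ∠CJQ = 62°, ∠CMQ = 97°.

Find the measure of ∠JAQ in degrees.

∠JAQ = 29°

1. ∠CQJ = 89°  [cyclic CAJQ, opposite ∠A+∠Q]
2. ∠JCQ = 29°  [△CJQ]
3. ∠JAQ = 29°  [same arc JQ]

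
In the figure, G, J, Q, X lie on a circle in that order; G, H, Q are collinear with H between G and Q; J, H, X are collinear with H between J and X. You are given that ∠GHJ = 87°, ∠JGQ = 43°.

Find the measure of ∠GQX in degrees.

1. ∠QHX = 87°  [vertical angles at H]
2. ∠JXQ = 43°  [same arc JQ]
3. ∠GQX = 50°  [△QHX]

∠GQX = 50°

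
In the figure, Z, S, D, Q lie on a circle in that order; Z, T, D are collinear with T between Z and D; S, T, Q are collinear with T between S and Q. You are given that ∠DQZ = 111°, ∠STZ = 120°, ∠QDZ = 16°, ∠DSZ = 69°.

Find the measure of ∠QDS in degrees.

1. ∠DZQ = 53°  [△ZDQ]
2. ∠DTQ = 120°  [vertical angles at T]
3. ∠DQS = 44°  [△DTQ]
4. ∠DSQ = 53°  [same arc DQ]
5. ∠QDS = 83°  [△SDQ]

∠QDS = 83°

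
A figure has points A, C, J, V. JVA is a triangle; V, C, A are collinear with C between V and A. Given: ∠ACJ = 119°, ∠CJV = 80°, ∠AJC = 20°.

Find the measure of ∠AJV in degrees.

∠AJV = 100°

1. ∠CAJ = 41°  [△JCA]
2. ∠JCV = 61°  [linear pair at C on VA]
3. ∠CVJ = 39°  [△JVC]
4. ∠JAV = 41°  [C on ray AV]
5. ∠AVJ = 39°  [C on ray VA]
6. ∠AJV = 100°  [△JVA]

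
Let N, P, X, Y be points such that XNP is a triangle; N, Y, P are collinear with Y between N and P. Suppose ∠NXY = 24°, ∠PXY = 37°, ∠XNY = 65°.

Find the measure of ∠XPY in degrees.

∠XPY = 54°

1. ∠NYX = 91°  [△XNY]
2. ∠PYX = 89°  [linear pair at Y on NP]
3. ∠XPY = 54°  [△XYP]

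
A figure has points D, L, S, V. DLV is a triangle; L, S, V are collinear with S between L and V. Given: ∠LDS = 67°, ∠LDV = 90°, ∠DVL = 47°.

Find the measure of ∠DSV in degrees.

∠DSV = 110°

1. ∠DLV = 43°  [△DLV]
2. ∠DLS = 43°  [S on ray LV]
3. ∠DSL = 70°  [△DLS]
4. ∠DSV = 110°  [linear pair at S on LV]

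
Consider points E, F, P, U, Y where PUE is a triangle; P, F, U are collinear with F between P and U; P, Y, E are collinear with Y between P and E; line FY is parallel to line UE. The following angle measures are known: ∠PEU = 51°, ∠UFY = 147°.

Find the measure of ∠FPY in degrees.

1. ∠FYP = 51°  [FY∥UE, corresponding at Y]
2. ∠PFY = 33°  [linear pair at F on PU]
3. ∠FPY = 96°  [△PFY]

∠FPY = 96°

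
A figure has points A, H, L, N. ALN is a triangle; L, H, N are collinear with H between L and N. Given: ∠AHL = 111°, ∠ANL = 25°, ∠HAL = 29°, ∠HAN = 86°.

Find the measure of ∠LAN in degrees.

1. ∠ALH = 40°  [△ALH]
2. ∠ALN = 40°  [H on ray LN]
3. ∠LAN = 115°  [△ALN]

∠LAN = 115°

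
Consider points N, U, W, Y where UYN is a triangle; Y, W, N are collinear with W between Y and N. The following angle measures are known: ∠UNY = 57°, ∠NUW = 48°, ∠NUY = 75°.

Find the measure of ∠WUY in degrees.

∠WUY = 27°

1. ∠NYU = 48°  [△UYN]
2. ∠UNW = 57°  [W on ray NY]
3. ∠NWU = 75°  [△UWN]
4. ∠UYW = 48°  [W on ray YN]
5. ∠UWY = 105°  [linear pair at W on YN]
6. ∠WUY = 27°  [△UYW]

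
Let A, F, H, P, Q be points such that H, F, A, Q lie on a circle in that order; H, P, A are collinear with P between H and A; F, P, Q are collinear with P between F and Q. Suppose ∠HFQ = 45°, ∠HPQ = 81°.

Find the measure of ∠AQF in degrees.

∠AQF = 36°

1. ∠HAQ = 45°  [same arc HQ]
2. ∠APQ = 99°  [linear pair at P on HA]
3. ∠AQF = 36°  [△APQ]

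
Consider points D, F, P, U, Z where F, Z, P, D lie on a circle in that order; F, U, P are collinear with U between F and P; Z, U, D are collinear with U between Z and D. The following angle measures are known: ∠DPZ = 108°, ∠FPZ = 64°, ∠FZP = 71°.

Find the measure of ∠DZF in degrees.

1. ∠DFZ = 72°  [cyclic FZPD, opposite ∠F+∠P]
2. ∠FDZ = 64°  [same arc FZ]
3. ∠DZF = 44°  [△FZD]

∠DZF = 44°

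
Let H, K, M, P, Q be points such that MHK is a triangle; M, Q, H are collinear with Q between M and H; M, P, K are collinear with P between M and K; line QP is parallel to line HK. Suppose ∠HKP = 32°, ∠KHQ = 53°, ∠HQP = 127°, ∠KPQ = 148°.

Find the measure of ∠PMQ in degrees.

1. ∠MQP = 53°  [linear pair at Q on MH]
2. ∠MPQ = 32°  [linear pair at P on MK]
3. ∠PMQ = 95°  [△MQP]

∠PMQ = 95°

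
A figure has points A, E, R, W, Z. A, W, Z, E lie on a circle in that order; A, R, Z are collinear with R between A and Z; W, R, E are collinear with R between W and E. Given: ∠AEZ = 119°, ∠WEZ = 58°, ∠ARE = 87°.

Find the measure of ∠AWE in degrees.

∠AWE = 29°

1. ∠WAZ = 58°  [same arc WZ]
2. ∠WRZ = 87°  [vertical angles at R]
3. ∠ARW = 93°  [linear pair at R on AZ]
4. ∠AWE = 29°  [△ARW]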